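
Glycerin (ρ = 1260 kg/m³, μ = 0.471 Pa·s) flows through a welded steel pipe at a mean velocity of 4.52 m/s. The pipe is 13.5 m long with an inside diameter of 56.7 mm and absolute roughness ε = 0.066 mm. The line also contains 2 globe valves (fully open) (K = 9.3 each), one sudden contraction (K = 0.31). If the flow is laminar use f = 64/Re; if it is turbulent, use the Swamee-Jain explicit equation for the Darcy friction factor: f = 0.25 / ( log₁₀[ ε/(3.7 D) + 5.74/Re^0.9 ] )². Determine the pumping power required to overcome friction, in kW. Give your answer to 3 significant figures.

P ≈ 6.04 kW

Reynolds number Re = ρVD/μ = 1260 · 4.52 · 0.0567 / 0.471 = 685.6.
Re < 2300 → laminar flow, so f = 64/Re = 64/685.6 = 0.09335 (the turbulent correlation is not needed).
Total minor-loss coefficient ΣK = 2·9.3 + 1·0.31 = 18.9.
ΔP = [f·L/D + ΣK]·(ρV²/2) = [0.09335·13.5/0.0567 + 18.9]·(1260·4.52²/2) = [22.23 + 18.9]·1.287e+04 = 5.295e+05 Pa.
Q = V·A = 4.52·0.002525 = 0.01141 m³/s.
Pumping power P = QΔP = 0.01141·5.295e+05 = 6043 W = 6.04 kW.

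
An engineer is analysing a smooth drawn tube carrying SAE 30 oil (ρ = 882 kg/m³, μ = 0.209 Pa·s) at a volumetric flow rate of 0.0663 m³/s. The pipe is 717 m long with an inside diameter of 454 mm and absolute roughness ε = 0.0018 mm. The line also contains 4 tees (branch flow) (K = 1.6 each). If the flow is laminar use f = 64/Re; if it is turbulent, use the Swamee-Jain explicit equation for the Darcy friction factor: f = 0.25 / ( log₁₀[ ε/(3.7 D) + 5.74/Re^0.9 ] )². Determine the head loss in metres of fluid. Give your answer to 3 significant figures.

Cross-sectional area A = πD²/4 = π(0.454)²/4 = 0.1619 m²; mean velocity V = Q/A = 0.0663/0.1619 = 0.4096 m/s.
Reynolds number Re = ρVD/μ = 882 · 0.4096 · 0.454 / 0.209 = 784.7.
Re < 2300 → laminar flow, so f = 64/Re = 64/784.7 = 0.08156 (the turbulent correlation is not needed).
Total minor-loss coefficient ΣK = 4·1.6 = 6.4.
ΔP = [f·L/D + ΣK]·(ρV²/2) = [0.08156·717/0.454 + 6.4]·(882·0.4096²/2) = [128.8 + 6.4]·73.97 = 1e+04 Pa.
Head loss h_f = ΔP/(ρg) = 1e+04/(882·9.81) = 1.16 m.

h_f ≈ 1.16 m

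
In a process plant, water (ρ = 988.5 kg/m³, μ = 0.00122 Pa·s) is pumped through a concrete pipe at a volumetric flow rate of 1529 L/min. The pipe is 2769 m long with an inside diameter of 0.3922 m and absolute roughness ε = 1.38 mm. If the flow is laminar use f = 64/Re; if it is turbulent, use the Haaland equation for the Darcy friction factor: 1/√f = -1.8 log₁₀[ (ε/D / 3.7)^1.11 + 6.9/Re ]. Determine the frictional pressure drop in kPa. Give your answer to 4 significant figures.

Q = 1529 L/min = 1529/60000 = 0.02548 m³/s.
Cross-sectional area A = πD²/4 = π(0.3922)²/4 = 0.1208 m²; mean velocity V = Q/A = 0.02548/0.1208 = 0.2109 m/s.
Reynolds number Re = ρVD/μ = 988.5 · 0.2109 · 0.3922 / 0.00122 = 6.703e+04.
Re > 4000 → turbulent. Relative roughness ε/D = 0.00138/0.3922 = 0.00352. Haaland: 1/√f = -1.8 log₁₀[(0.00352/3.7)^1.11 + 6.9/6.703e+04] = -1.8 log₁₀[0.000442 + 0.000103] = 5.874, so f = 0.02898.
Darcy-Weisbach: ΔP = f(L/D)(ρV²/2) = 0.02898·(2769/0.3922)·(988.5·0.2109²/2) = 0.02898·7060·21.99 = 4500 Pa.
ΔP = 4500 Pa = 4.500 kPa.

ΔP ≈ 4.500 kPa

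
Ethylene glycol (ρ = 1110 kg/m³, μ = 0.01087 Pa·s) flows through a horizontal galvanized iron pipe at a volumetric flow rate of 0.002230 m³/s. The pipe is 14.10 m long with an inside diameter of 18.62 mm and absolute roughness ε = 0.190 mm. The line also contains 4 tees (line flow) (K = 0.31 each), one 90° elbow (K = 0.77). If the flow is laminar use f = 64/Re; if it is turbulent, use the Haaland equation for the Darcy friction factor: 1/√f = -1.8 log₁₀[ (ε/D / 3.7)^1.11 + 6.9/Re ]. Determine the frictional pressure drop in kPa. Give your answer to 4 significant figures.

ΔP ≈ 1247 kPa

Cross-sectional area A = πD²/4 = π(0.01862)²/4 = 0.0002723 m²; mean velocity V = Q/A = 0.00223/0.0002723 = 8.189 m/s.
Reynolds number Re = ρVD/μ = 1110 · 8.189 · 0.01862 / 0.0109 = 1.557e+04.
Re > 4000 → turbulent. Relative roughness ε/D = 0.00019/0.01862 = 0.0102. Haaland: 1/√f = -1.8 log₁₀[(0.0102/3.7)^1.11 + 6.9/1.557e+04] = -1.8 log₁₀[0.00144 + 0.000443] = 4.904, so f = 0.04158.
Total minor-loss coefficient ΣK = 4·0.31 + 1·0.77 = 2.01.
ΔP = [f·L/D + ΣK]·(ρV²/2) = [0.04158·14.1/0.01862 + 2.01]·(1110·8.189²/2) = [31.48 + 2.01]·3.722e+04 = 1.247e+06 Pa.
ΔP = 1.247e+06 Pa = 1247 kPa.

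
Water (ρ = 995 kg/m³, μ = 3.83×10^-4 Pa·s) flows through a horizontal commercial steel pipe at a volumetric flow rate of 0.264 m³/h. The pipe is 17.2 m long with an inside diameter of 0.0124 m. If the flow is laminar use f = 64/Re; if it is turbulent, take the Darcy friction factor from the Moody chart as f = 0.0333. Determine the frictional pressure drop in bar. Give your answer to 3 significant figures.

Q = 0.264 m³/h = 0.264/3600 = 7.333e-05 m³/s.
Cross-sectional area A = πD²/4 = π(0.0124)²/4 = 0.0001208 m²; mean velocity V = Q/A = 7.333e-05/0.0001208 = 0.6073 m/s.
Reynolds number Re = ρVD/μ = 995 · 0.6073 · 0.0124 / 0.000383 = 1.956e+04.
Re > 4000 → turbulent; use the Moody-chart value f = 0.0333.
Darcy-Weisbach: ΔP = f(L/D)(ρV²/2) = 0.0333·(17.2/0.0124)·(995·0.6073²/2) = 0.0333·1387·183.5 = 8474 Pa.
ΔP = 8474 Pa = 0.0847 bar.

ΔP ≈ 0.0847 bar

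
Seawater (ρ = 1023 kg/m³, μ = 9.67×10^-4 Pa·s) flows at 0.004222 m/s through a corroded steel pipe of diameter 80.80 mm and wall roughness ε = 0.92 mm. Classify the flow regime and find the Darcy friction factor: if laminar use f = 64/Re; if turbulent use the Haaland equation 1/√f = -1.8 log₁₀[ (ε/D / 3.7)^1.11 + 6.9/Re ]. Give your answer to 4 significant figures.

Re = ρVD/μ = 1023·0.004222·0.0808/0.000967 = 360.9.
Re < 2300 → laminar, so f = 64/Re = 0.1773 (roughness is irrelevant in laminar flow).

f ≈ 0.1773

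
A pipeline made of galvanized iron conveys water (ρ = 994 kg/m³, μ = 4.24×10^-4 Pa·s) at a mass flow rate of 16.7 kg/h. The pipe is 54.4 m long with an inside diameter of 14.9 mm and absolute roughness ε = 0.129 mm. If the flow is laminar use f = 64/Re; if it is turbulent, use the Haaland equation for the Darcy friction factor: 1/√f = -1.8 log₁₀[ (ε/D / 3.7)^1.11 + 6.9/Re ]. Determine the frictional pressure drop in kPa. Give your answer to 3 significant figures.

ṁ = 16.7 kg/h = 16.7/3600 = 0.004639 kg/s.
A = πD²/4 = π(0.0149)²/4 = 0.0001744 m²; mean velocity V = ṁ/(ρA) = 0.004639/(994 · 0.0001744) = 0.02676 m/s.
Reynolds number Re = ρVD/μ = 994 · 0.02676 · 0.0149 / 0.000424 = 934.9.
Re < 2300 → laminar flow, so f = 64/Re = 64/934.9 = 0.06846 (the turbulent correlation is not needed).
Darcy-Weisbach: ΔP = f(L/D)(ρV²/2) = 0.06846·(54.4/0.0149)·(994·0.02676²/2) = 0.06846·3651·0.356 = 88.98 Pa.
ΔP = 88.98 Pa = 0.0890 kPa.

ΔP ≈ 0.0890 kPa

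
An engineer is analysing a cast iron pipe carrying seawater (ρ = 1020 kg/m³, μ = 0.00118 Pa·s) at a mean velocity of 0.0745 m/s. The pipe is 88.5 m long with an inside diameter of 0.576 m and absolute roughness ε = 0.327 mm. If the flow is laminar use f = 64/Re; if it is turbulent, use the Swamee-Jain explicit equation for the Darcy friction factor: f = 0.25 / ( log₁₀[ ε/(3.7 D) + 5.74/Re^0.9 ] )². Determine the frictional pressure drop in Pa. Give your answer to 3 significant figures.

Reynolds number Re = ρVD/μ = 1020 · 0.0745 · 0.576 / 0.00118 = 3.709e+04.
Re > 4000 → turbulent. Relative roughness ε/D = 0.000327/0.576 = 0.000568. Swamee-Jain: f = 0.25/(log₁₀[0.000568/3.7 + 5.74/3.709e+04^0.9])² = 0.25/(log₁₀[0.000153 + 0.000443])² = 0.25/(-3.224)² = 0.02405.
Darcy-Weisbach: ΔP = f(L/D)(ρV²/2) = 0.02405·(88.5/0.576)·(1020·0.0745²/2) = 0.02405·153.6·2.831 = 10.46 Pa.

ΔP ≈ 10.5 Pa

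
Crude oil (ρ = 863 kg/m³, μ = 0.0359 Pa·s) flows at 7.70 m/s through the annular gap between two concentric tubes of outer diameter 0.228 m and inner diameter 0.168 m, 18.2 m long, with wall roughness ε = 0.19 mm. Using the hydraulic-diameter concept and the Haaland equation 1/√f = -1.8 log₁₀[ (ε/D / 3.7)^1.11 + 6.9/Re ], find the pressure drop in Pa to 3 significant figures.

ΔP ≈ 267000 Pa

Hydraulic diameter D_h = 4A/P = D_o - D_i = 0.228 - 0.168 = 0.06 m.
Re = ρVD_h/μ = 863·7.7·0.06/0.0359 = 1.111e+04.
ε/D_h = 0.00019/0.06 = 0.00317; Haaland gives 1/√f = -1.8 log₁₀[0.000394+0.000621] = 5.389, so f = 0.03444.
ΔP = f(L/D_h)(ρV²/2) = 0.03444·18.2/0.06·2.558e+04 = 2.673e+05 Pa.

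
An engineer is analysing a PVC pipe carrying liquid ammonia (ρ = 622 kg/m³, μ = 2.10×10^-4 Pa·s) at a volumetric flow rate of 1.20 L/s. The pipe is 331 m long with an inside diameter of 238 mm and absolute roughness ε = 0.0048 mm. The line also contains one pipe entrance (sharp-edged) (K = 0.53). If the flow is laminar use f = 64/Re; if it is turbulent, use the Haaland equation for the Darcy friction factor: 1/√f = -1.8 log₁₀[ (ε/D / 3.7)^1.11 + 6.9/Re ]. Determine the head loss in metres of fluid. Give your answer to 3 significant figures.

h_f ≈ 0.00137 m

Q = 1.20 L/s = 1.20/1000 = 0.0012 m³/s.
Cross-sectional area A = πD²/4 = π(0.238)²/4 = 0.04449 m²; mean velocity V = Q/A = 0.0012/0.04449 = 0.02697 m/s.
Reynolds number Re = ρVD/μ = 622 · 0.02697 · 0.238 / 0.00021 = 1.901e+04.
Re > 4000 → turbulent. Relative roughness ε/D = 4.8e-06/0.238 = 2.02e-05. Haaland: 1/√f = -1.8 log₁₀[(2.02e-05/3.7)^1.11 + 6.9/1.901e+04] = -1.8 log₁₀[1.44e-06 + 0.000363] = 6.189, so f = 0.0261.
Total minor-loss coefficient ΣK = 1·0.53 = 0.53.
ΔP = [f·L/D + ΣK]·(ρV²/2) = [0.0261·331/0.238 + 0.53]·(622·0.02697²/2) = [36.3 + 0.53]·0.2263 = 8.335 Pa.
Head loss h_f = ΔP/(ρg) = 8.335/(622·9.81) = 0.00137 m.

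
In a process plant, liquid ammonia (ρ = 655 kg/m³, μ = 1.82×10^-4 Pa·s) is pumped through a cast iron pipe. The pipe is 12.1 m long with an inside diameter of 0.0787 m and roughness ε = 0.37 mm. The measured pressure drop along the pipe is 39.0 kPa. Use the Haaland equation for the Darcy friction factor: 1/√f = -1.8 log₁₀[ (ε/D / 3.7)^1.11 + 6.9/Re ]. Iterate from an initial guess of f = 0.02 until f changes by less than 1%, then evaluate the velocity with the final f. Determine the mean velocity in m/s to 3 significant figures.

V ≈ 5.09 m/s

Rearranging Darcy-Weisbach: V = √(2·ΔP·D/(f·L·ρ)). With ε/D = 0.00037/0.0787 = 0.0047, iterate starting from f = 0.02:
  f = 0.02 → V = √(2·3.9e+04·0.0787/(0.02·12.1·655)) = 6.223 m/s; Re = ρVD/μ = 1.763e+06; f → 0.02992
  f = 0.02992 → V = 5.088 m/s; Re = 1.441e+06; f → 0.02993
Converged (Δf/f < 1%). With the final f = 0.02993: V = √(2·3.9e+04·0.0787/(0.02993·12.1·655)) = 5.087 m/s.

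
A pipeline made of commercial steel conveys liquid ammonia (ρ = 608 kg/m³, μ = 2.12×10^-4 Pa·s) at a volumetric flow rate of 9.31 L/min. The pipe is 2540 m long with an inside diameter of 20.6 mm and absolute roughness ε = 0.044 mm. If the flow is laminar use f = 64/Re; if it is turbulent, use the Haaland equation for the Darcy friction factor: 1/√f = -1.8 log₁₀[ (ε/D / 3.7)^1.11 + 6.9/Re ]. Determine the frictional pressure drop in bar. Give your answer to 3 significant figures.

ΔP ≈ 2.31 bar

Q = 9.31 L/min = 9.31/60000 = 0.0001552 m³/s.
Cross-sectional area A = πD²/4 = π(0.0206)²/4 = 0.0003333 m²; mean velocity V = Q/A = 0.0001552/0.0003333 = 0.4656 m/s.
Reynolds number Re = ρVD/μ = 608 · 0.4656 · 0.0206 / 0.000212 = 2.75e+04.
Re > 4000 → turbulent. Relative roughness ε/D = 4.4e-05/0.0206 = 0.00214. Haaland: 1/√f = -1.8 log₁₀[(0.00214/3.7)^1.11 + 6.9/2.75e+04] = -1.8 log₁₀[0.000254 + 0.000251] = 5.934, so f = 0.0284.
Darcy-Weisbach: ΔP = f(L/D)(ρV²/2) = 0.0284·(2540/0.0206)·(608·0.4656²/2) = 0.0284·1.233e+05·65.89 = 2.307e+05 Pa.
ΔP = 2.307e+05 Pa = 2.31 bar.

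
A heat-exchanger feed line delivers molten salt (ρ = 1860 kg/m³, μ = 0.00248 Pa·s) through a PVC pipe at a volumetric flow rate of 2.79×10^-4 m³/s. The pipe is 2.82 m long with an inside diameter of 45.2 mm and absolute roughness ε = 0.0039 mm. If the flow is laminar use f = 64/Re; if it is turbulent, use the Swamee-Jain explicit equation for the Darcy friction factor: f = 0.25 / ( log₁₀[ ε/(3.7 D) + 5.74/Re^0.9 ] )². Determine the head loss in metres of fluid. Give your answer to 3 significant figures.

Cross-sectional area A = πD²/4 = π(0.0452)²/4 = 0.001605 m²; mean velocity V = Q/A = 0.000279/0.001605 = 0.1739 m/s.
Reynolds number Re = ρVD/μ = 1860 · 0.1739 · 0.0452 / 0.00248 = 5894.
Re > 4000 → turbulent. Relative roughness ε/D = 3.9e-06/0.0452 = 8.63e-05. Swamee-Jain: f = 0.25/(log₁₀[8.63e-05/3.7 + 5.74/5894^0.9])² = 0.25/(log₁₀[2.33e-05 + 0.00232])² = 0.25/(-2.63)² = 0.03614.
Darcy-Weisbach: ΔP = f(L/D)(ρV²/2) = 0.03614·(2.82/0.0452)·(1860·0.1739²/2) = 0.03614·62.39·28.12 = 63.39 Pa.
Head loss h_f = ΔP/(ρg) = 63.39/(1860·9.81) = 0.00347 m.

h_f ≈ 0.00347 m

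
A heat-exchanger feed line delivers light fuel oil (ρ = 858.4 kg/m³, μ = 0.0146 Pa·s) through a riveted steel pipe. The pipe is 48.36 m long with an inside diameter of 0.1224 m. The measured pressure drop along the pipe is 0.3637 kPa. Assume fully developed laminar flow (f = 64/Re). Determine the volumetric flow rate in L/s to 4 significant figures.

Q ≈ 2.838 L/s

For laminar flow, f = 64/Re with Re = ρVD/μ, so Darcy-Weisbach reduces to ΔP = 32μLV/D². Solving for V: V = ΔP·D²/(32μL) = 363.7·(0.1224)²/(32·0.0146·48.36) = 0.2412 m/s.
Check: Re = ρVD/μ = 858.4·0.2412·0.1224/0.0146 = 1736 < 2300, so the laminar assumption holds.
Q = V·A = 0.2412·(π/4·0.1224²) = 0.002838 m³/s = 2.838 L/s.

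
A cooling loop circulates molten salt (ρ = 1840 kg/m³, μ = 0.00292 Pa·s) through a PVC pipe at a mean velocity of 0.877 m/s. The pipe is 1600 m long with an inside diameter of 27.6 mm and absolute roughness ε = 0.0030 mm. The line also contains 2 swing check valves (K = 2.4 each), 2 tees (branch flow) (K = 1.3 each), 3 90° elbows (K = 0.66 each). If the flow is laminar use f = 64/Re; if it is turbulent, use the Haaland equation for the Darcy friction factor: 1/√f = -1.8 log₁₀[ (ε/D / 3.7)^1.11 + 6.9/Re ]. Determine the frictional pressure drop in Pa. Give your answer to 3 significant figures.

ΔP ≈ 1.14×10^6 Pa

Reynolds number Re = ρVD/μ = 1840 · 0.877 · 0.0276 / 0.00292 = 1.525e+04.
Re > 4000 → turbulent. Relative roughness ε/D = 3e-06/0.0276 = 0.000109. Haaland: 1/√f = -1.8 log₁₀[(0.000109/3.7)^1.11 + 6.9/1.525e+04] = -1.8 log₁₀[9.32e-06 + 0.000452] = 6.004, so f = 0.02774.
Total minor-loss coefficient ΣK = 2·2.4 + 2·1.3 + 3·0.66 = 9.38.
ΔP = [f·L/D + ΣK]·(ρV²/2) = [0.02774·1600/0.0276 + 9.38]·(1840·0.877²/2) = [1608 + 9.38]·707.6 = 1.145e+06 Pa.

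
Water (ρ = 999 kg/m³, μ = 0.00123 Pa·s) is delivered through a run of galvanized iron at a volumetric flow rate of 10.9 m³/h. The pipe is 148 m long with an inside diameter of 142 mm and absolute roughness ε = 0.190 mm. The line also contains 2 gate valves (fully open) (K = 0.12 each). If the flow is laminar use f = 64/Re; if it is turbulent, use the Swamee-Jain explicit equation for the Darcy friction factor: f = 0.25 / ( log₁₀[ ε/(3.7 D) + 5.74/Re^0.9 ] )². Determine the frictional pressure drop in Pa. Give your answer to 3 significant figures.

Q = 10.9 m³/h = 10.9/3600 = 0.003028 m³/s.
Cross-sectional area A = πD²/4 = π(0.142)²/4 = 0.01584 m²; mean velocity V = Q/A = 0.003028/0.01584 = 0.1912 m/s.
Reynolds number Re = ρVD/μ = 999 · 0.1912 · 0.142 / 0.00123 = 2.205e+04.
Re > 4000 → turbulent. Relative roughness ε/D = 0.00019/0.142 = 0.00134. Swamee-Jain: f = 0.25/(log₁₀[0.00134/3.7 + 5.74/2.205e+04^0.9])² = 0.25/(log₁₀[0.000362 + 0.000708])² = 0.25/(-2.971)² = 0.02832.
Total minor-loss coefficient ΣK = 2·0.12 = 0.24.
ΔP = [f·L/D + ΣK]·(ρV²/2) = [0.02832·148/0.142 + 0.24]·(999·0.1912²/2) = [29.52 + 0.24]·18.26 = 543.4 Pa.

ΔP ≈ 543 Pa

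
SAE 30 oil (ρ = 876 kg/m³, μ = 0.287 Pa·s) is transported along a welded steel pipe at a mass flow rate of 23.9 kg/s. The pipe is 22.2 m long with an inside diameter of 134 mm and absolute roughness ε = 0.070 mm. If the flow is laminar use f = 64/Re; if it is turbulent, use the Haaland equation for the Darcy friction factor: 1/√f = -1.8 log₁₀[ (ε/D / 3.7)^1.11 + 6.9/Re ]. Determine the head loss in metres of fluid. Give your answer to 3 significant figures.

h_f ≈ 2.56 m

A = πD²/4 = π(0.134)²/4 = 0.0141 m²; mean velocity V = ṁ/(ρA) = 23.9/(876 · 0.0141) = 1.935 m/s.
Reynolds number Re = ρVD/μ = 876 · 1.935 · 0.134 / 0.287 = 791.3.
Re < 2300 → laminar flow, so f = 64/Re = 64/791.3 = 0.08088 (the turbulent correlation is not needed).
Darcy-Weisbach: ΔP = f(L/D)(ρV²/2) = 0.08088·(22.2/0.134)·(876·1.935²/2) = 0.08088·165.7·1639 = 2.197e+04 Pa.
Head loss h_f = ΔP/(ρg) = 2.197e+04/(876·9.81) = 2.56 m.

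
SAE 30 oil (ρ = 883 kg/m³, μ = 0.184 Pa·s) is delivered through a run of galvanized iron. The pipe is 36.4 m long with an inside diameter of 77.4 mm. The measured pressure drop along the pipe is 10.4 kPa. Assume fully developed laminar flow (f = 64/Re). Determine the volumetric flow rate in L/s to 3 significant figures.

Q ≈ 1.37 L/s

For laminar flow, f = 64/Re with Re = ρVD/μ, so Darcy-Weisbach reduces to ΔP = 32μLV/D². Solving for V: V = ΔP·D²/(32μL) = 1.04e+04·(0.0774)²/(32·0.184·36.4) = 0.2907 m/s.
Check: Re = ρVD/μ = 883·0.2907·0.0774/0.184 = 108 < 2300, so the laminar assumption holds.
Q = V·A = 0.2907·(π/4·0.0774²) = 0.001368 m³/s = 1.37 L/s.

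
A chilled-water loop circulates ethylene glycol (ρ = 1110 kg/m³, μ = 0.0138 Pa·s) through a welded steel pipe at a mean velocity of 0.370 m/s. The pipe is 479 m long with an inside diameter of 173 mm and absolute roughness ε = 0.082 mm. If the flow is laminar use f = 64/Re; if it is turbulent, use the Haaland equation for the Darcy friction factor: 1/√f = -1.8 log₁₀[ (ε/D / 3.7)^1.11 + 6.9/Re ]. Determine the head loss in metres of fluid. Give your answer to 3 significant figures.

h_f ≈ 0.730 m

Reynolds number Re = ρVD/μ = 1110 · 0.37 · 0.173 / 0.0138 = 5149.
Re > 4000 → turbulent. Relative roughness ε/D = 8.2e-05/0.173 = 0.000474. Haaland: 1/√f = -1.8 log₁₀[(0.000474/3.7)^1.11 + 6.9/5149] = -1.8 log₁₀[4.78e-05 + 0.00134] = 5.144, so f = 0.0378.
Darcy-Weisbach: ΔP = f(L/D)(ρV²/2) = 0.0378·(479/0.173)·(1110·0.37²/2) = 0.0378·2769·75.98 = 7951 Pa.
Head loss h_f = ΔP/(ρg) = 7951/(1110·9.81) = 0.730 m.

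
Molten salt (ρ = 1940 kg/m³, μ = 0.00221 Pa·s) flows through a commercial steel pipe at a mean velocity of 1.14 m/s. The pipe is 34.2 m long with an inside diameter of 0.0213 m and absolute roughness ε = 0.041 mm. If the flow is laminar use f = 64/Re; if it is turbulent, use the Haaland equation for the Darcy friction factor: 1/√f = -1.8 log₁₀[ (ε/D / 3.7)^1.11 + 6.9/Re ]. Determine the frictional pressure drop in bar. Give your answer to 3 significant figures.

Reynolds number Re = ρVD/μ = 1940 · 1.14 · 0.0213 / 0.00221 = 2.132e+04.
Re > 4000 → turbulent. Relative roughness ε/D = 4.1e-05/0.0213 = 0.00192. Haaland: 1/√f = -1.8 log₁₀[(0.00192/3.7)^1.11 + 6.9/2.132e+04] = -1.8 log₁₀[0.000226 + 0.000324] = 5.867, so f = 0.02905.
Darcy-Weisbach: ΔP = f(L/D)(ρV²/2) = 0.02905·(34.2/0.0213)·(1940·1.14²/2) = 0.02905·1606·1261 = 5.88e+04 Pa.
ΔP = 5.88e+04 Pa = 0.588 bar.

ΔP ≈ 0.588 bar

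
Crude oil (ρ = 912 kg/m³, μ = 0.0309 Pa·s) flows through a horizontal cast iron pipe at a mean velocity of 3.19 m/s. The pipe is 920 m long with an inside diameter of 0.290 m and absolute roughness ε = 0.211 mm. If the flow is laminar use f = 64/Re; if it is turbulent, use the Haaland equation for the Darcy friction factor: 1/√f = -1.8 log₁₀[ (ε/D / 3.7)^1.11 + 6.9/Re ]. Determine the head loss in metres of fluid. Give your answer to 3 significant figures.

Reynolds number Re = ρVD/μ = 912 · 3.19 · 0.29 / 0.0309 = 2.73e+04.
Re > 4000 → turbulent. Relative roughness ε/D = 0.000211/0.29 = 0.000728. Haaland: 1/√f = -1.8 log₁₀[(0.000728/3.7)^1.11 + 6.9/2.73e+04] = -1.8 log₁₀[7.69e-05 + 0.000253] = 6.268, so f = 0.02546.
Darcy-Weisbach: ΔP = f(L/D)(ρV²/2) = 0.02546·(920/0.29)·(912·3.19²/2) = 0.02546·3172·4640 = 3.747e+05 Pa.
Head loss h_f = ΔP/(ρg) = 3.747e+05/(912·9.81) = 41.9 m.

h_f ≈ 41.9 m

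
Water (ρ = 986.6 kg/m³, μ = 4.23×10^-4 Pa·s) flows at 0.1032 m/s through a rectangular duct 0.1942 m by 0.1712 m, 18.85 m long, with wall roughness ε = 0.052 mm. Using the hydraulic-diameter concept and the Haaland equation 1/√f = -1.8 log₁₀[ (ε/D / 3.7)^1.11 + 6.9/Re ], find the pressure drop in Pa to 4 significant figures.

ΔP ≈ 12.05 Pa

Hydraulic diameter D_h = 4A/P = 4·(0.1942·0.1712)/(2·(0.1942+0.1712)) = 0.133/0.7308 = 0.182 m.
Re = ρVD_h/μ = 986.6·0.1032·0.182/0.000423 = 4.38e+04.
ε/D_h = 5.2e-05/0.182 = 0.000286; Haaland gives 1/√f = -1.8 log₁₀[2.73e-05+0.000158] = 6.72, so f = 0.02214.
ΔP = f(L/D_h)(ρV²/2) = 0.02214·18.85/0.182·5.254 = 12.05 Pa.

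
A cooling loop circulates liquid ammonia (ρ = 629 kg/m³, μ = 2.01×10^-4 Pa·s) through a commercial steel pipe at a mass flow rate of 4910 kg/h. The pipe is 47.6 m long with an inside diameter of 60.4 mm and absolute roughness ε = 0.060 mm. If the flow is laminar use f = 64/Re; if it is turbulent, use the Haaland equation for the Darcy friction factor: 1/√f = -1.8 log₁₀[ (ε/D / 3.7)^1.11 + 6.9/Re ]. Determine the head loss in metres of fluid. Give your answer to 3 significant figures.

h_f ≈ 0.491 m

ṁ = 4910 kg/h = 4910/3600 = 1.364 kg/s.
A = πD²/4 = π(0.0604)²/4 = 0.002865 m²; mean velocity V = ṁ/(ρA) = 1.364/(629 · 0.002865) = 0.7568 m/s.
Reynolds number Re = ρVD/μ = 629 · 0.7568 · 0.0604 / 0.000201 = 1.43e+05.
Re > 4000 → turbulent. Relative roughness ε/D = 6e-05/0.0604 = 0.000993. Haaland: 1/√f = -1.8 log₁₀[(0.000993/3.7)^1.11 + 6.9/1.43e+05] = -1.8 log₁₀[0.000109 + 4.82e-05] = 6.848, so f = 0.02133.
Darcy-Weisbach: ΔP = f(L/D)(ρV²/2) = 0.02133·(47.6/0.0604)·(629·0.7568²/2) = 0.02133·788.1·180.1 = 3027 Pa.
Head loss h_f = ΔP/(ρg) = 3027/(629·9.81) = 0.491 m.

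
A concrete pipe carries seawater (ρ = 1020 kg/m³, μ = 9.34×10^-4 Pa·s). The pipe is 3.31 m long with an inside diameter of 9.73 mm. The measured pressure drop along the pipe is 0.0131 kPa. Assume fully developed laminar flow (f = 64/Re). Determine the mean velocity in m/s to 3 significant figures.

V ≈ 0.0125 m/s

For laminar flow, f = 64/Re with Re = ρVD/μ, so Darcy-Weisbach reduces to ΔP = 32μLV/D². Solving for V: V = ΔP·D²/(32μL) = 13.1·(0.00973)²/(32·0.000934·3.31) = 0.01254 m/s.
Check: Re = ρVD/μ = 1020·0.01254·0.00973/0.000934 = 133.2 < 2300, so the laminar assumption holds.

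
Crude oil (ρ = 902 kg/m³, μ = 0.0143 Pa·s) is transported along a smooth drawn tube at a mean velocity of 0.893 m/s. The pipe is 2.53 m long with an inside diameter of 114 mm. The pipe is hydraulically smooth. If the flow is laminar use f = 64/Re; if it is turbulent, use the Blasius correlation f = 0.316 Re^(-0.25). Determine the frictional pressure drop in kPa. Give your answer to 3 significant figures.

ΔP ≈ 0.282 kPa

Reynolds number Re = ρVD/μ = 902 · 0.893 · 0.114 / 0.0143 = 6421.
Re > 4000 → turbulent. Smooth-pipe (Blasius): f = 0.316 Re^(-0.25) = 0.316/(6421)^0.25 = 0.0353.
Darcy-Weisbach: ΔP = f(L/D)(ρV²/2) = 0.0353·(2.53/0.114)·(902·0.893²/2) = 0.0353·22.19·359.6 = 281.8 Pa.
ΔP = 281.8 Pa = 0.282 kPa.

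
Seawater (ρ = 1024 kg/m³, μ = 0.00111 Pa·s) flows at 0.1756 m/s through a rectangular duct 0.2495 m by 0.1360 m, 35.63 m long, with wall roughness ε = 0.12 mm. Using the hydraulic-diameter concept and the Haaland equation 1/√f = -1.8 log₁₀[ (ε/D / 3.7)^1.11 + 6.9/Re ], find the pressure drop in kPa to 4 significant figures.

Hydraulic diameter D_h = 4A/P = 4·(0.2495·0.136)/(2·(0.2495+0.136)) = 0.1357/0.771 = 0.176 m.
Re = ρVD_h/μ = 1024·0.1756·0.176/0.00111 = 2.852e+04.
ε/D_h = 0.00012/0.176 = 0.000682; Haaland gives 1/√f = -1.8 log₁₀[7.15e-05+0.000242] = 6.307, so f = 0.02514.
ΔP = f(L/D_h)(ρV²/2) = 0.02514·35.63/0.176·15.79 = 80.33 Pa.
ΔP = 0.08033 kPa.

ΔP ≈ 0.08033 kPa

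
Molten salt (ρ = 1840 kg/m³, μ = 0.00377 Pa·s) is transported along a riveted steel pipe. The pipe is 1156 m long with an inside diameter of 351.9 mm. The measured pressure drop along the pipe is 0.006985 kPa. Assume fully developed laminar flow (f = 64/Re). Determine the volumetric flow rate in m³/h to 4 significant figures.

Q ≈ 2.172 m³/h

For laminar flow, f = 64/Re with Re = ρVD/μ, so Darcy-Weisbach reduces to ΔP = 32μLV/D². Solving for V: V = ΔP·D²/(32μL) = 6.985·(0.3519)²/(32·0.00377·1156) = 0.006202 m/s.
Check: Re = ρVD/μ = 1840·0.006202·0.3519/0.00377 = 1065 < 2300, so the laminar assumption holds.
Q = V·A = 0.006202·(π/4·0.3519²) = 0.0006032 m³/s = 2.172 m³/h.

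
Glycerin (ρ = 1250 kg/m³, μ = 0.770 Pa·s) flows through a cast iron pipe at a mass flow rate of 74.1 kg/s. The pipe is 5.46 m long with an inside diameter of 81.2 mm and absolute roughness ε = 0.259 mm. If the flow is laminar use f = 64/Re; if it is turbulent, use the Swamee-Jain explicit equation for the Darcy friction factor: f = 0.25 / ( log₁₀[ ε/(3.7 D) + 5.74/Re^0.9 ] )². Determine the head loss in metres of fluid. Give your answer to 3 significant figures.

A = πD²/4 = π(0.0812)²/4 = 0.005178 m²; mean velocity V = ṁ/(ρA) = 74.1/(1250 · 0.005178) = 11.45 m/s.
Reynolds number Re = ρVD/μ = 1250 · 11.45 · 0.0812 / 0.77 = 1509.
Re < 2300 → laminar flow, so f = 64/Re = 64/1509 = 0.04241 (the turbulent correlation is not needed).
Darcy-Weisbach: ΔP = f(L/D)(ρV²/2) = 0.04241·(5.46/0.0812)·(1250·11.45²/2) = 0.04241·67.24·8.19e+04 = 2.336e+05 Pa.
Head loss h_f = ΔP/(ρg) = 2.336e+05/(1250·9.81) = 19.0 m.

h_f ≈ 19.0 m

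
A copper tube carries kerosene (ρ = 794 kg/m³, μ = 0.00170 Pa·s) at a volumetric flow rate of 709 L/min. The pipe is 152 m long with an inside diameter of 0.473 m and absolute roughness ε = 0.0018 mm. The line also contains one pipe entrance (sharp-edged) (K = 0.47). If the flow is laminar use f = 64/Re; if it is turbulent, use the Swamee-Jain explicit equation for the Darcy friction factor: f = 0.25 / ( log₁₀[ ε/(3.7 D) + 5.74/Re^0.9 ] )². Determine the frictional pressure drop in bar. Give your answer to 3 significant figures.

Q = 709 L/min = 709/60000 = 0.01182 m³/s.
Cross-sectional area A = πD²/4 = π(0.473)²/4 = 0.1757 m²; mean velocity V = Q/A = 0.01182/0.1757 = 0.06725 m/s.
Reynolds number Re = ρVD/μ = 794 · 0.06725 · 0.473 / 0.0017 = 1.486e+04.
Re > 4000 → turbulent. Relative roughness ε/D = 1.8e-06/0.473 = 3.81e-06. Swamee-Jain: f = 0.25/(log₁₀[3.81e-06/3.7 + 5.74/1.486e+04^0.9])² = 0.25/(log₁₀[1.03e-06 + 0.00101])² = 0.25/(-2.995)² = 0.02786.
Total minor-loss coefficient ΣK = 1·0.47 = 0.47.
ΔP = [f·L/D + ΣK]·(ρV²/2) = [0.02786·152/0.473 + 0.47]·(794·0.06725²/2) = [8.954 + 0.47]·1.795 = 16.92 Pa.
ΔP = 16.92 Pa = 1.69×10^-4 bar.

ΔP ≈ 1.69×10^-4 bar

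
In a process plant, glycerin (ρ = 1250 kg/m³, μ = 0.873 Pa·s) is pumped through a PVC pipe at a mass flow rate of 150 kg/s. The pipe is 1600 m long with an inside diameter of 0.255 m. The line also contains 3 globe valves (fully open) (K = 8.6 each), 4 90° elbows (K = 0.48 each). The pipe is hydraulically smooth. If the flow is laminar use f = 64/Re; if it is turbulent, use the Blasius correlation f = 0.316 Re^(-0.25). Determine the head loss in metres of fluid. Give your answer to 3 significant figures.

A = πD²/4 = π(0.255)²/4 = 0.05107 m²; mean velocity V = ṁ/(ρA) = 150/(1250 · 0.05107) = 2.35 m/s.
Reynolds number Re = ρVD/μ = 1250 · 2.35 · 0.255 / 0.873 = 857.9.
Re < 2300 → laminar flow, so f = 64/Re = 64/857.9 = 0.0746 (the turbulent correlation is not needed).
Total minor-loss coefficient ΣK = 3·8.6 + 4·0.48 = 27.7.
ΔP = [f·L/D + ΣK]·(ρV²/2) = [0.0746·1600/0.255 + 27.7]·(1250·2.35²/2) = [468.1 + 27.7]·3451 = 1.711e+06 Pa.
Head loss h_f = ΔP/(ρg) = 1.711e+06/(1250·9.81) = 140 m.

h_f ≈ 140 m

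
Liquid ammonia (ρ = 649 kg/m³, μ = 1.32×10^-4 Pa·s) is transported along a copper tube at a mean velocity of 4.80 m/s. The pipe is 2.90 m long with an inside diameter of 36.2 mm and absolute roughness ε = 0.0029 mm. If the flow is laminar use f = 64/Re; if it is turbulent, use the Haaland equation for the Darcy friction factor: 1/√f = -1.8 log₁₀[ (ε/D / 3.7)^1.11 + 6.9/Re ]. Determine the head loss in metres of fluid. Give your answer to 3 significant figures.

h_f ≈ 1.24 m

Reynolds number Re = ρVD/μ = 649 · 4.8 · 0.0362 / 0.000132 = 8.543e+05.
Re > 4000 → turbulent. Relative roughness ε/D = 2.9e-06/0.0362 = 8.01e-05. Haaland: 1/√f = -1.8 log₁₀[(8.01e-05/3.7)^1.11 + 6.9/8.543e+05] = -1.8 log₁₀[6.64e-06 + 8.08e-06] = 8.698, so f = 0.01322.
Darcy-Weisbach: ΔP = f(L/D)(ρV²/2) = 0.01322·(2.9/0.0362)·(649·4.8²/2) = 0.01322·80.11·7476 = 7917 Pa.
Head loss h_f = ΔP/(ρg) = 7917/(649·9.81) = 1.24 m.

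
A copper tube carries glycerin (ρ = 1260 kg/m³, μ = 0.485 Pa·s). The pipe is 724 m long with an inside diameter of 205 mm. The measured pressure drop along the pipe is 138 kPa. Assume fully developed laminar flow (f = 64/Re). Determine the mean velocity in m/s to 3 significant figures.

V ≈ 0.516 m/s

For laminar flow, f = 64/Re with Re = ρVD/μ, so Darcy-Weisbach reduces to ΔP = 32μLV/D². Solving for V: V = ΔP·D²/(32μL) = 1.38e+05·(0.205)²/(32·0.485·724) = 0.5161 m/s.
Check: Re = ρVD/μ = 1260·0.5161·0.205/0.485 = 274.9 < 2300, so the laminar assumption holds.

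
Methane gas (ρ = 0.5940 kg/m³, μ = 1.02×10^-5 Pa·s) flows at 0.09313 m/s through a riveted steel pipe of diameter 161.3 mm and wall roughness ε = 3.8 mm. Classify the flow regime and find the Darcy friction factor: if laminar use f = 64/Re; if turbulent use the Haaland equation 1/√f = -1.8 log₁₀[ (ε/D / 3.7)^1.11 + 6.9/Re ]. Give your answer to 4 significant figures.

Re = ρVD/μ = 0.594·0.09313·0.1613/1.02e-05 = 874.8.
Re < 2300 → laminar, so f = 64/Re = 0.07316 (roughness is irrelevant in laminar flow).

f ≈ 0.07316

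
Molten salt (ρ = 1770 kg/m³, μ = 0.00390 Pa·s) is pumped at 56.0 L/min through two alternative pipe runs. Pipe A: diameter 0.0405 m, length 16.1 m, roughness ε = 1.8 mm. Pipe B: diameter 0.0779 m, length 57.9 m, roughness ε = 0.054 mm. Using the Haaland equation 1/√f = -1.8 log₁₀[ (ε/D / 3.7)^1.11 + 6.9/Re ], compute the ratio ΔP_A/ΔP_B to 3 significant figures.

ΔP_A/ΔP_B ≈ 14.6

Pipe A: V = Q/A = 0.0009333/0.001288 = 0.7245 m/s; Re = 1.332e+04; ε/D = 0.0444; Haaland → f = 0.06984; ΔP_A = f(L/D)(ρV²/2) = 1.29e+04 Pa.
Pipe B: V = Q/A = 0.0009333/0.004766 = 0.1958 m/s; Re = 6923; ε/D = 0.000693; Haaland → f = 0.03497; ΔP_B = f(L/D)(ρV²/2) = 882.1 Pa.
ΔP_A/ΔP_B = 1.29e+04/882.1 = 14.6.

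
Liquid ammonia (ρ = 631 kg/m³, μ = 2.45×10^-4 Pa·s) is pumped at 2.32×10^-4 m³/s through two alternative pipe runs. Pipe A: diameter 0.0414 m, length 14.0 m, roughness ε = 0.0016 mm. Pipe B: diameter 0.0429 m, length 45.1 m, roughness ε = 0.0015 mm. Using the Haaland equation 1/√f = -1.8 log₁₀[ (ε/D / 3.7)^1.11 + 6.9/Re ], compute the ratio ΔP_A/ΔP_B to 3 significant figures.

Pipe A: V = Q/A = 0.000232/0.001346 = 0.1723 m/s; Re = 1.838e+04; ε/D = 3.86e-05; Haaland → f = 0.02636; ΔP_A = f(L/D)(ρV²/2) = 83.52 Pa.
Pipe B: V = Q/A = 0.000232/0.001445 = 0.1605 m/s; Re = 1.773e+04; ε/D = 3.5e-05; Haaland → f = 0.02659; ΔP_B = f(L/D)(ρV²/2) = 227.2 Pa.
ΔP_A/ΔP_B = 83.52/227.2 = 0.368.

ΔP_A/ΔP_B ≈ 0.368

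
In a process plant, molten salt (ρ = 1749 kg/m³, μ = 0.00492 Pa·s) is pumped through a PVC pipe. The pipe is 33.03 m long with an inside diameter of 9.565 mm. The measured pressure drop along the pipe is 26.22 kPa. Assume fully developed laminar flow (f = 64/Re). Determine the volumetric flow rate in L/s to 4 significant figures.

For laminar flow, f = 64/Re with Re = ρVD/μ, so Darcy-Weisbach reduces to ΔP = 32μLV/D². Solving for V: V = ΔP·D²/(32μL) = 2.622e+04·(0.009565)²/(32·0.00492·33.03) = 0.4613 m/s.
Check: Re = ρVD/μ = 1749·0.4613·0.009565/0.00492 = 1569 < 2300, so the laminar assumption holds.
Q = V·A = 0.4613·(π/4·0.009565²) = 3.315e-05 m³/s = 0.03315 L/s.

Q ≈ 0.03315 L/s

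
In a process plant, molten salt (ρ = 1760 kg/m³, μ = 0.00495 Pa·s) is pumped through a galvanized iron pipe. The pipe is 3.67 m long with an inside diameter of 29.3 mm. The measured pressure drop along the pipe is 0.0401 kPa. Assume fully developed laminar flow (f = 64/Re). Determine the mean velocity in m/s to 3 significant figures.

V ≈ 0.0592 m/s

For laminar flow, f = 64/Re with Re = ρVD/μ, so Darcy-Weisbach reduces to ΔP = 32μLV/D². Solving for V: V = ΔP·D²/(32μL) = 40.1·(0.0293)²/(32·0.00495·3.67) = 0.05922 m/s.
Check: Re = ρVD/μ = 1760·0.05922·0.0293/0.00495 = 616.9 < 2300, so the laminar assumption holds.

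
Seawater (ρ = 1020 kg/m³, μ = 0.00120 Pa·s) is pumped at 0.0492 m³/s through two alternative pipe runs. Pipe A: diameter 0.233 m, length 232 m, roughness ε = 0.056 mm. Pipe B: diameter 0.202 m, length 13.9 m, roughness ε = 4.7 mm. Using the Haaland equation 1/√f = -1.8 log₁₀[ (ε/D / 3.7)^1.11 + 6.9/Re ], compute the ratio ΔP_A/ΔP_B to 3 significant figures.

ΔP_A/ΔP_B ≈ 2.66

Pipe A: V = Q/A = 0.0492/0.04264 = 1.154 m/s; Re = 2.285e+05; ε/D = 0.00024; Haaland → f = 0.01686; ΔP_A = f(L/D)(ρV²/2) = 1.14e+04 Pa.
Pipe B: V = Q/A = 0.0492/0.03205 = 1.535 m/s; Re = 2.636e+05; ε/D = 0.0233; Haaland → f = 0.05182; ΔP_B = f(L/D)(ρV²/2) = 4286 Pa.
ΔP_A/ΔP_B = 1.14e+04/4286 = 2.66.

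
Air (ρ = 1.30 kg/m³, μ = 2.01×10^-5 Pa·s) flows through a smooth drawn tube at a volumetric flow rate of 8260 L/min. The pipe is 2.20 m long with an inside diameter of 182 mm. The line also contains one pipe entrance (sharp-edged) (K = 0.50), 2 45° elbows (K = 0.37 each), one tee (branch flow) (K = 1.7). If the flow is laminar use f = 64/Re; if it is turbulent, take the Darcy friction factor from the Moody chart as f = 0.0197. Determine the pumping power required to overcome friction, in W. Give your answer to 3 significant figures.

Q = 8260 L/min = 8260/60000 = 0.1377 m³/s.
Cross-sectional area A = πD²/4 = π(0.182)²/4 = 0.02602 m²; mean velocity V = Q/A = 0.1377/0.02602 = 5.292 m/s.
Reynolds number Re = ρVD/μ = 1.3 · 5.292 · 0.182 / 2.01e-05 = 6.229e+04.
Re > 4000 → turbulent; use the Moody-chart value f = 0.0197.
Total minor-loss coefficient ΣK = 1·0.5 + 2·0.37 + 1·1.7 = 2.94.
ΔP = [f·L/D + ΣK]·(ρV²/2) = [0.0197·2.2/0.182 + 2.94]·(1.3·5.292²/2) = [0.2381 + 2.94]·18.2 = 57.85 Pa.
Pumping power P = QΔP = 0.1377·57.85 = 7.964 W = 7.96 W.

P ≈ 7.96 W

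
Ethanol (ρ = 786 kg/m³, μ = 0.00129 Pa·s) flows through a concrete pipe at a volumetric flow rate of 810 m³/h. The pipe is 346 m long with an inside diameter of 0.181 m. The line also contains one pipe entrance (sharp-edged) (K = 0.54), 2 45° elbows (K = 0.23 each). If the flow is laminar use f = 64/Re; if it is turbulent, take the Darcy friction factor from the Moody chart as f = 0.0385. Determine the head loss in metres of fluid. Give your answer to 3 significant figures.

Q = 810 m³/h = 810/3600 = 0.225 m³/s.
Cross-sectional area A = πD²/4 = π(0.181)²/4 = 0.02573 m²; mean velocity V = Q/A = 0.225/0.02573 = 8.745 m/s.
Reynolds number Re = ρVD/μ = 786 · 8.745 · 0.181 / 0.00129 = 9.644e+05.
Re > 4000 → turbulent; use the Moody-chart value f = 0.0385.
Total minor-loss coefficient ΣK = 1·0.54 + 2·0.23 = 1.
ΔP = [f·L/D + ΣK]·(ρV²/2) = [0.0385·346/0.181 + 1]·(786·8.745²/2) = [73.6 + 1]·3.005e+04 = 2.242e+06 Pa.
Head loss h_f = ΔP/(ρg) = 2.242e+06/(786·9.81) = 291 m.

h_f ≈ 291 m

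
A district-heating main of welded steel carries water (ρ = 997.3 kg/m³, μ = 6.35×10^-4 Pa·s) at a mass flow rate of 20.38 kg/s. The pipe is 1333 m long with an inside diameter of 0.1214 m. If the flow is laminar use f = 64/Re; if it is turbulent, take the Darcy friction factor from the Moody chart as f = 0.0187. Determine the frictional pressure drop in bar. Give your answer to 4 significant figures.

A = πD²/4 = π(0.1214)²/4 = 0.01158 m²; mean velocity V = ṁ/(ρA) = 20.38/(997.3 · 0.01158) = 1.765 m/s.
Reynolds number Re = ρVD/μ = 997.3 · 1.765 · 0.1214 / 0.000635 = 3.366e+05.
Re > 4000 → turbulent; use the Moody-chart value f = 0.0187.
Darcy-Weisbach: ΔP = f(L/D)(ρV²/2) = 0.0187·(1333/0.1214)·(997.3·1.765²/2) = 0.0187·1.098e+04·1554 = 3.191e+05 Pa.
ΔP = 3.191e+05 Pa = 3.191 bar.

ΔP ≈ 3.191 bar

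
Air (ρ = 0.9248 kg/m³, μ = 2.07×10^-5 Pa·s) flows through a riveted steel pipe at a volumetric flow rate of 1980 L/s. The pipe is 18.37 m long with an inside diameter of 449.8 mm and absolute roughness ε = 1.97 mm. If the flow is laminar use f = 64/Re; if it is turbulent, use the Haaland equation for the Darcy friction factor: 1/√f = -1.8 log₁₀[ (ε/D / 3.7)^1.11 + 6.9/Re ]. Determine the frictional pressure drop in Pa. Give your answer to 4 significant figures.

ΔP ≈ 86.85 Pa

Q = 1980 L/s = 1980/1000 = 1.98 m³/s.
Cross-sectional area A = πD²/4 = π(0.4498)²/4 = 0.1589 m²; mean velocity V = Q/A = 1.98/0.1589 = 12.46 m/s.
Reynolds number Re = ρVD/μ = 0.9248 · 12.46 · 0.4498 / 2.07e-05 = 2.504e+05.
Re > 4000 → turbulent. Relative roughness ε/D = 0.00197/0.4498 = 0.00438. Haaland: 1/√f = -1.8 log₁₀[(0.00438/3.7)^1.11 + 6.9/2.504e+05] = -1.8 log₁₀[0.000564 + 2.76e-05] = 5.81, so f = 0.02962.
Darcy-Weisbach: ΔP = f(L/D)(ρV²/2) = 0.02962·(18.37/0.4498)·(0.9248·12.46²/2) = 0.02962·40.84·71.79 = 86.85 Pa.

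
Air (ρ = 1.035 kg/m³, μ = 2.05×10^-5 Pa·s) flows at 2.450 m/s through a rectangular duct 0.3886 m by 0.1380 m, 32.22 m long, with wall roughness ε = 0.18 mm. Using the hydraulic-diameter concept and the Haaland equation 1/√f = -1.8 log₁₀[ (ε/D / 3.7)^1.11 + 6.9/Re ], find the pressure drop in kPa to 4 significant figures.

Hydraulic diameter D_h = 4A/P = 4·(0.3886·0.138)/(2·(0.3886+0.138)) = 0.2145/1.053 = 0.2037 m.
Re = ρVD_h/μ = 1.035·2.45·0.2037/2.05e-05 = 2.519e+04.
ε/D_h = 0.00018/0.2037 = 0.000884; Haaland gives 1/√f = -1.8 log₁₀[9.54e-05+0.000274] = 6.179, so f = 0.02619.
ΔP = f(L/D_h)(ρV²/2) = 0.02619·32.22/0.2037·3.106 = 12.87 Pa.
ΔP = 0.01287 kPa.

ΔP ≈ 0.01287 kPa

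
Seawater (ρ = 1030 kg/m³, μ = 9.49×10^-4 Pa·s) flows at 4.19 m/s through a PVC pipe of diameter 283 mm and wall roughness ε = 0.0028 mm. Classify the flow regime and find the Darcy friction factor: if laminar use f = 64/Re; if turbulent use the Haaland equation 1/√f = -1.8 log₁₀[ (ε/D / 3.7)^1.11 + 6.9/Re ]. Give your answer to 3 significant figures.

f ≈ 0.0113

Re = ρVD/μ = 1030·4.19·0.283/0.000949 = 1.287e+06.
Re > 4000 → turbulent. ε/D = 2.8e-06/0.283 = 9.89e-06; Haaland: 1/√f = -1.8 log₁₀[6.52e-07 + 5.36e-06] = 9.398, so f = 0.01132.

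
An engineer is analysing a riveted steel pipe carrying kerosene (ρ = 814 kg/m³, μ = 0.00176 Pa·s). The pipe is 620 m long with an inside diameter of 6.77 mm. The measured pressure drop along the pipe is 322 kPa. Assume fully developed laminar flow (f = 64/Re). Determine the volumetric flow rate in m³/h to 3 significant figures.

Q ≈ 0.0548 m³/h

For laminar flow, f = 64/Re with Re = ρVD/μ, so Darcy-Weisbach reduces to ΔP = 32μLV/D². Solving for V: V = ΔP·D²/(32μL) = 3.22e+05·(0.00677)²/(32·0.00176·620) = 0.4226 m/s.
Check: Re = ρVD/μ = 814·0.4226·0.00677/0.00176 = 1323 < 2300, so the laminar assumption holds.
Q = V·A = 0.4226·(π/4·0.00677²) = 1.521e-05 m³/s = 0.0548 m³/h.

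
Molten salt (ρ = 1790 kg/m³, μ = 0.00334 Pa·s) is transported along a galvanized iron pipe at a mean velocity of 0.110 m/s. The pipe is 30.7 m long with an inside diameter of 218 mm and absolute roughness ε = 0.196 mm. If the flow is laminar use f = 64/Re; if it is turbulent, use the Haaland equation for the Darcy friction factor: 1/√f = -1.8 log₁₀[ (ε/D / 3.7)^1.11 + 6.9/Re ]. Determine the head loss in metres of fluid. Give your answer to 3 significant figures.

h_f ≈ 0.00262 m

Reynolds number Re = ρVD/μ = 1790 · 0.11 · 0.218 / 0.00334 = 1.285e+04.
Re > 4000 → turbulent. Relative roughness ε/D = 0.000196/0.218 = 0.000899. Haaland: 1/√f = -1.8 log₁₀[(0.000899/3.7)^1.11 + 6.9/1.285e+04] = -1.8 log₁₀[9.73e-05 + 0.000537] = 5.756, so f = 0.03018.
Darcy-Weisbach: ΔP = f(L/D)(ρV²/2) = 0.03018·(30.7/0.218)·(1790·0.11²/2) = 0.03018·140.8·10.83 = 46.03 Pa.
Head loss h_f = ΔP/(ρg) = 46.03/(1790·9.81) = 0.00262 m.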